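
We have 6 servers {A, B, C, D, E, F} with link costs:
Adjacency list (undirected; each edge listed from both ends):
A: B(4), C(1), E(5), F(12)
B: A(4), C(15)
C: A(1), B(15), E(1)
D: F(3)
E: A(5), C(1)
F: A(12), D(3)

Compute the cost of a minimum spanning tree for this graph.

Prim's algorithm from E:
Step 1: frontier [C E 1, A E 5] → take C E (1); add C.
Step 2: frontier [A C 1, B C 15, A E 5] → take A C (1); add A.
Step 3: frontier [A B 4, A F 12, B C 15] → take A B (4); add B.
Step 4: frontier [A F 12] → take A F (12); add F.
Step 5: frontier [D F 3] → take D F (3); add D.
MST edges: C E, A C, A B, A F, D F; total weight 1+1+4+12+3 = 21.

21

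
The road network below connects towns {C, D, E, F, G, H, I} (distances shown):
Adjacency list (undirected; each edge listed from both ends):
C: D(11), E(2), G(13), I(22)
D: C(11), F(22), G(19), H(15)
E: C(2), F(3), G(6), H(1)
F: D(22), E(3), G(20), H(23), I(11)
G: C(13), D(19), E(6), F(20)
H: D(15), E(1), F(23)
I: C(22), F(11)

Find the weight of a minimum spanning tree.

Kruskal's algorithm — process edges by increasing weight (ties by edge label):
E-H (1): add — endpoints in different components.
C-E (2): add — endpoints in different components.
E-F (3): add — endpoints in different components.
E-G (6): add — endpoints in different components.
C-D (11): add — endpoints in different components.
F-I (11): add — endpoints in different components.
MST edges: E-H, C-E, E-F, E-G, C-D, F-I; total weight 1+2+3+6+11+11 = 34.

34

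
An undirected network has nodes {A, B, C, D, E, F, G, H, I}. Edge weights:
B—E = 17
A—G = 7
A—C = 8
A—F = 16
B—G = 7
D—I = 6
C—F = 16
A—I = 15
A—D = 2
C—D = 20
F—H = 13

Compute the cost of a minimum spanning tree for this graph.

76

Prim, starting at I.
Step 1: frontier [D—I 6, A—I 15] → take D—I (6); add D.
Step 2: frontier [A—D 2, C—D 20, A—I 15] → take A—D (2); add A.
Step 3: frontier [A—G 7, A—C 8, A—F 16, C—D 20] → take A—G (7); add G.
Step 4: frontier [A—C 8, A—F 16, C—D 20, B—G 7] → take B—G (7); add B.
Step 5: frontier [A—C 8, A—F 16, B—E 17, C—D 20] → take A—C (8); add C.
Step 6: frontier [A—F 16, B—E 17, C—F 16] → take A—F (16); add F.
Step 7: frontier [B—E 17, F—H 13] → take F—H (13); add H.
Step 8: frontier [B—E 17] → take B—E (17); add E.
MST edges: D—I, A—D, A—G, B—G, A—C, A—F, F—H, B—E; total weight 6+2+7+7+8+16+13+17 = 76.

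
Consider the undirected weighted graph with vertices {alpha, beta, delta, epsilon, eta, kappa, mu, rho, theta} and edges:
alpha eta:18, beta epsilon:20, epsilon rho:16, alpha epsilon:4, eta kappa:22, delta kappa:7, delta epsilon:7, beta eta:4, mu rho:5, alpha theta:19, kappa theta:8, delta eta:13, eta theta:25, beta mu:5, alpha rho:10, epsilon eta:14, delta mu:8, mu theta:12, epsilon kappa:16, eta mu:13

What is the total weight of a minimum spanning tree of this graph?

48

Kruskal's algorithm — process edges by increasing weight (ties by edge label):
alpha epsilon (4): add — endpoints in different components.
beta eta (4): add — endpoints in different components.
beta mu (5): add — endpoints in different components.
mu rho (5): add — endpoints in different components.
delta epsilon (7): add — endpoints in different components.
delta kappa (7): add — endpoints in different components.
delta mu (8): add — endpoints in different components.
kappa theta (8): add — endpoints in different components.
MST edges: alpha epsilon, beta eta, beta mu, mu rho, delta epsilon, delta kappa, delta mu, kappa theta; total weight 4+4+5+5+7+7+8+8 = 48.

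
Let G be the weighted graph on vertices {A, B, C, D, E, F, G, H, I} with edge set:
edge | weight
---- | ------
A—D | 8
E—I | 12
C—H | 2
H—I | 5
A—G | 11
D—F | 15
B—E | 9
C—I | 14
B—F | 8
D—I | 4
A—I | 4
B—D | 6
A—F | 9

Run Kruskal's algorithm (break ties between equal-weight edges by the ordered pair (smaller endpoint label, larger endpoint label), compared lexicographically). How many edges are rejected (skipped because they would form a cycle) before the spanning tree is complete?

Kruskal's algorithm — process edges by increasing weight (ties by edge label):
C—H (2): add — endpoints in different components.
A—I (4): add — endpoints in different components.
D—I (4): add — endpoints in different components.
H—I (5): add — endpoints in different components.
B—D (6): add — endpoints in different components.
A—D (8): skip — A and D already connected.
B—F (8): add — endpoints in different components.
A—F (9): skip — A and F already connected.
B—E (9): add — endpoints in different components.
A—G (11): add — endpoints in different components.
Edges rejected before the tree was complete: 2.

2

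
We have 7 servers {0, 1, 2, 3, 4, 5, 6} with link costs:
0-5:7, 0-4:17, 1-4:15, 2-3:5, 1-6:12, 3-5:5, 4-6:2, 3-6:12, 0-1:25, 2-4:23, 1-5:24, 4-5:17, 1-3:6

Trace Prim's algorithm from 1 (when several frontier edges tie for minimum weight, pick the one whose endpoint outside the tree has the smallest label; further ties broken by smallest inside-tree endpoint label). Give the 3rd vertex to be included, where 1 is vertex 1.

Grow the tree from 1 using Prim:
Step 1: frontier [1-3 6, 1-6 12, 1-4 15, 1-5 24, 0-1 25] → take 1-3 (6); add 3.
Step 2: frontier [1-6 12, 1-4 15, 1-5 24, 0-1 25, 2-3 5, 3-5 5, 3-6 12] → take 2-3 (5); add 2.
Step 3: frontier [1-6 12, 1-4 15, 1-5 24, 0-1 25, 2-4 23, 3-5 5, 3-6 12] → take 3-5 (5); add 5.
Step 4: frontier [1-6 12, 1-4 15, 0-1 25, 2-4 23, 3-6 12, 0-5 7, 4-5 17] → take 0-5 (7); add 0.
Step 5: frontier [0-4 17, 1-6 12, 1-4 15, 2-4 23, 3-6 12, 4-5 17] → take 1-6 (12); add 6.
Step 6: frontier [0-4 17, 1-4 15, 2-4 23, 4-5 17, 4-6 2] → take 4-6 (2); add 4.
Vertex order: 1, 3, 2, 5, 0, 6, 4. The 3rd vertex is 2.

2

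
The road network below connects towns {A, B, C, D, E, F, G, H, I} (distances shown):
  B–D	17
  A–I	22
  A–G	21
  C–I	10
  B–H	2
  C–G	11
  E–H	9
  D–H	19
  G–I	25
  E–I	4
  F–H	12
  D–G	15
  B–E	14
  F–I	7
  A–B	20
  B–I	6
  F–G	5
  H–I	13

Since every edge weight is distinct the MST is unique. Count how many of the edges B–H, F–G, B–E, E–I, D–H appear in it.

Kruskal: consider edges lightest-first.
B–H (2): add — endpoints in different components.
E–I (4): add — endpoints in different components.
F–G (5): add — endpoints in different components.
B–I (6): add — endpoints in different components.
F–I (7): add — endpoints in different components.
E–H (9): skip — E and H already connected.
C–I (10): add — endpoints in different components.
C–G (11): skip — C and G already connected.
F–H (12): skip — F and H already connected.
H–I (13): skip — H and I already connected.
B–E (14): skip — B and E already connected.
D–G (15): add — endpoints in different components.
B–D (17): skip — B and D already connected.
D–H (19): skip — D and H already connected.
A–B (20): add — endpoints in different components.
MST edge set: {B–H, E–I, F–G, B–I, F–I, C–I, D–G, A–B}.
Of the listed edges, {B–H, F–G, E–I} are in the MST → 3.

3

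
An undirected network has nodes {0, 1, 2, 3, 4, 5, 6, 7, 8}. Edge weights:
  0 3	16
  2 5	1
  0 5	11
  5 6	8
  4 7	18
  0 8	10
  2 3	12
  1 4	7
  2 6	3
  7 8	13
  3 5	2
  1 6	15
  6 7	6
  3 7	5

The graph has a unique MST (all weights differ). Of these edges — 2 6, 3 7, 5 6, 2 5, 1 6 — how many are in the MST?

Sort edges by weight, then run Kruskal:
2 5 (1): add — endpoints in different components.
3 5 (2): add — endpoints in different components.
2 6 (3): add — endpoints in different components.
3 7 (5): add — endpoints in different components.
6 7 (6): skip — 6 and 7 already connected.
1 4 (7): add — endpoints in different components.
5 6 (8): skip — 5 and 6 already connected.
0 8 (10): add — endpoints in different components.
0 5 (11): add — endpoints in different components.
2 3 (12): skip — 2 and 3 already connected.
7 8 (13): skip — 7 and 8 already connected.
1 6 (15): add — endpoints in different components.
MST edge set: {2 5, 3 5, 2 6, 3 7, 1 4, 0 8, 0 5, 1 6}.
Of the listed edges, {2 6, 3 7, 2 5, 1 6} are in the MST → 4.

4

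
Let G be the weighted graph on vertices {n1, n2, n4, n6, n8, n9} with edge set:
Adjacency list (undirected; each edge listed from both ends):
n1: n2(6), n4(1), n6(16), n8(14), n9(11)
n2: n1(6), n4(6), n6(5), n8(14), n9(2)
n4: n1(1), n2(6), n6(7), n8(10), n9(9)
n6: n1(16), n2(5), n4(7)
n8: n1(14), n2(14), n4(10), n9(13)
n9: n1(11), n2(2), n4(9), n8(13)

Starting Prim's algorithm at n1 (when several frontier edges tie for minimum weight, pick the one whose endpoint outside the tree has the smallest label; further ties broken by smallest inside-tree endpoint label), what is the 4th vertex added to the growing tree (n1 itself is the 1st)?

n9

Grow the tree from n1 using Prim:
Step 1: cheapest edge leaving the tree is n1 n4 (1); add n4.
Step 2: cheapest edge leaving the tree is n1 n2 (6); add n2.
Step 3: cheapest edge leaving the tree is n2 n9 (2); add n9.
Step 4: cheapest edge leaving the tree is n2 n6 (5); add n6.
Step 5: cheapest edge leaving the tree is n4 n8 (10); add n8.
Vertex order: n1, n4, n2, n9, n6, n8. The 4th vertex is n9.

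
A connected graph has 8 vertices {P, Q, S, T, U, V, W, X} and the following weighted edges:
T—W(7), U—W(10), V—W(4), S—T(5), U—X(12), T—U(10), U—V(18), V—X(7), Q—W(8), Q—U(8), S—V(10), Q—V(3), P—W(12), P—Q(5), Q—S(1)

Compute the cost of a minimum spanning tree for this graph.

Sort edges by weight, then run Kruskal:
Q—S (1): add — endpoints in different components.
Q—V (3): add — endpoints in different components.
V—W (4): add — endpoints in different components.
P—Q (5): add — endpoints in different components.
S—T (5): add — endpoints in different components.
T—W (7): skip — W and T already connected.
V—X (7): add — endpoints in different components.
Q—U (8): add — endpoints in different components.
MST edges: Q—S, Q—V, V—W, P—Q, S—T, V—X, Q—U; total weight 1+3+4+5+5+7+8 = 33.

33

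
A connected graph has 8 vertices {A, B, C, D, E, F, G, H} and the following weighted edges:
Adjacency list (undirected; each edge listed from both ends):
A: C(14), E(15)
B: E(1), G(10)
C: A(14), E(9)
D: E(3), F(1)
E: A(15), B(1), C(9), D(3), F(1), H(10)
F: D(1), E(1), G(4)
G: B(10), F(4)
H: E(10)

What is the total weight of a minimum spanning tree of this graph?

40

Kruskal: consider edges lightest-first.
B-E (1): add — endpoints in different components.
D-F (1): add — endpoints in different components.
E-F (1): add — endpoints in different components.
D-E (3): skip — D and E already connected.
F-G (4): add — endpoints in different components.
C-E (9): add — endpoints in different components.
B-G (10): skip — B and G already connected.
E-H (10): add — endpoints in different components.
A-C (14): add — endpoints in different components.
MST edges: B-E, D-F, E-F, F-G, C-E, E-H, A-C; total weight 1+1+1+4+9+10+14 = 40.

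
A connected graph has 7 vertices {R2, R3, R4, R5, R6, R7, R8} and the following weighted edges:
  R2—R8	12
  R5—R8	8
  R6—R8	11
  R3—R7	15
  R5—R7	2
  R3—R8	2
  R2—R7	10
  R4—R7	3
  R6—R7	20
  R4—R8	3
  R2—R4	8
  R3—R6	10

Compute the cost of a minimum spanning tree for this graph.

Kruskal: consider edges lightest-first.
R3—R8 (2): add — endpoints in different components.
R5—R7 (2): add — endpoints in different components.
R4—R7 (3): add — endpoints in different components.
R4—R8 (3): add — endpoints in different components.
R2—R4 (8): add — endpoints in different components.
R5—R8 (8): skip — R8 and R5 already connected.
R2—R7 (10): skip — R2 and R7 already connected.
R3—R6 (10): add — endpoints in different components.
MST edges: R3—R8, R5—R7, R4—R7, R4—R8, R2—R4, R3—R6; total weight 2+2+3+3+8+10 = 28.

28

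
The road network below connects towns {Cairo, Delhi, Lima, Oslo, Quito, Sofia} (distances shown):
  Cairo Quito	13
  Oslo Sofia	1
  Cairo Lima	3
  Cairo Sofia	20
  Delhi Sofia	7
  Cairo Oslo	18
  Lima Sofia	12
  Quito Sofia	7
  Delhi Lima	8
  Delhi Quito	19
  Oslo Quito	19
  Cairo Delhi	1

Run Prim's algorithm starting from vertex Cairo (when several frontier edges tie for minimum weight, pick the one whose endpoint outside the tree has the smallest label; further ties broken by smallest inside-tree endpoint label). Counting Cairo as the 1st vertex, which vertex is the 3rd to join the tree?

Grow the tree from Cairo using Prim:
Step 1: cheapest edge leaving the tree is Cairo Delhi (1); add Delhi.
Step 2: cheapest edge leaving the tree is Cairo Lima (3); add Lima.
Step 3: cheapest edge leaving the tree is Delhi Sofia (7); add Sofia.
Step 4: cheapest edge leaving the tree is Oslo Sofia (1); add Oslo.
Step 5: cheapest edge leaving the tree is Quito Sofia (7); add Quito.
Vertex order: Cairo, Delhi, Lima, Sofia, Oslo, Quito. The 3rd vertex is Lima.

Lima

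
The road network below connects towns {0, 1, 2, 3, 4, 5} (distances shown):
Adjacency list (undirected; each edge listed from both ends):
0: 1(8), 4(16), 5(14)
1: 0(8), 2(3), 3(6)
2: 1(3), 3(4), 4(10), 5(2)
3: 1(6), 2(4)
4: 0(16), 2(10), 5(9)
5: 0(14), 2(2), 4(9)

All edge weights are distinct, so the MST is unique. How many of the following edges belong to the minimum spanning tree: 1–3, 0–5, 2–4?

Kruskal's algorithm — process edges by increasing weight (ties by edge label):
2–5 (2): add — endpoints in different components.
1–2 (3): add — endpoints in different components.
2–3 (4): add — endpoints in different components.
1–3 (6): skip — 1 and 3 already connected.
0–1 (8): add — endpoints in different components.
4–5 (9): add — endpoints in different components.
MST edge set: {2–5, 1–2, 2–3, 0–1, 4–5}.
Of the listed edges, {} are in the MST → 0.

0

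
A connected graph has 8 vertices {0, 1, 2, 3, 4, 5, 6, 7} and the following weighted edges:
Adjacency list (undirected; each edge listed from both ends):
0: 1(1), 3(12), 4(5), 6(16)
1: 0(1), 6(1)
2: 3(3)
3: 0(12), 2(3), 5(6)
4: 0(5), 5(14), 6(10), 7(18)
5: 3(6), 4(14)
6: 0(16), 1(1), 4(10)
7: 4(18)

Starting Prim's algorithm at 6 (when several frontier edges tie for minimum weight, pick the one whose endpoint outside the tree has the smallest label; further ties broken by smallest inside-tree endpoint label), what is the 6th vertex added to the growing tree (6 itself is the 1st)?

2

Prim, starting at 6.
Step 1: frontier [1—6 1, 4—6 10, 0—6 16] → take 1—6 (1); add 1.
Step 2: frontier [0—1 1, 4—6 10, 0—6 16] → take 0—1 (1); add 0.
Step 3: frontier [0—4 5, 0—3 12, 4—6 10] → take 0—4 (5); add 4.
Step 4: frontier [0—3 12, 4—5 14, 4—7 18] → take 0—3 (12); add 3.
Step 5: frontier [2—3 3, 3—5 6, 4—5 14, 4—7 18] → take 2—3 (3); add 2.
Step 6: frontier [3—5 6, 4—5 14, 4—7 18] → take 3—5 (6); add 5.
Step 7: frontier [4—7 18] → take 4—7 (18); add 7.
Vertex order: 6, 1, 0, 4, 3, 2, 5, 7. The 6th vertex is 2.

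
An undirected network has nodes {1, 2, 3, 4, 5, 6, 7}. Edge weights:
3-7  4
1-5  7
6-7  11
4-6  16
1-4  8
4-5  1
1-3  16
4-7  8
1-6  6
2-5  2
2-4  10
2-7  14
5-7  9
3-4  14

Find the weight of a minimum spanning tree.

28

Grow the tree from 5 using Prim:
Step 1: frontier [4-5 1, 2-5 2, 1-5 7, 5-7 9] → take 4-5 (1); add 4.
Step 2: frontier [1-4 8, 4-7 8, 2-4 10, 3-4 14, 4-6 16, 2-5 2, 1-5 7, 5-7 9] → take 2-5 (2); add 2.
Step 3: frontier [2-7 14, 1-4 8, 4-7 8, 3-4 14, 4-6 16, 1-5 7, 5-7 9] → take 1-5 (7); add 1.
Step 4: frontier [1-6 6, 1-3 16, 2-7 14, 4-7 8, 3-4 14, 4-6 16, 5-7 9] → take 1-6 (6); add 6.
Step 5: frontier [1-3 16, 2-7 14, 4-7 8, 3-4 14, 5-7 9, 6-7 11] → take 4-7 (8); add 7.
Step 6: frontier [1-3 16, 3-4 14, 3-7 4] → take 3-7 (4); add 3.
MST edges: 4-5, 2-5, 1-5, 1-6, 4-7, 3-7; total weight 1+2+7+6+8+4 = 28.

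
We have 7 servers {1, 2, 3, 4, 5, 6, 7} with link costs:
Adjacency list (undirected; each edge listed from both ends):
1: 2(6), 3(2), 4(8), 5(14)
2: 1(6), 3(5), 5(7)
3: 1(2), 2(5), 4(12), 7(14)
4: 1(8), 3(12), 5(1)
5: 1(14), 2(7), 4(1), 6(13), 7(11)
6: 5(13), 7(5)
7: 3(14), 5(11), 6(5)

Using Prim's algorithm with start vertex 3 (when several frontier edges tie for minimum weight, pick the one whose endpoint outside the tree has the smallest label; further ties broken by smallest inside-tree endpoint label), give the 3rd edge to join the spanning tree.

2-5

Prim's algorithm from 3:
Step 1: cheapest edge leaving the tree is 1-3 (2); add 1.
Step 2: cheapest edge leaving the tree is 2-3 (5); add 2.
Step 3: cheapest edge leaving the tree is 2-5 (7); add 5.
Step 4: cheapest edge leaving the tree is 4-5 (1); add 4.
Step 5: cheapest edge leaving the tree is 5-7 (11); add 7.
Step 6: cheapest edge leaving the tree is 6-7 (5); add 6.
The 3rd edge added is 2-5.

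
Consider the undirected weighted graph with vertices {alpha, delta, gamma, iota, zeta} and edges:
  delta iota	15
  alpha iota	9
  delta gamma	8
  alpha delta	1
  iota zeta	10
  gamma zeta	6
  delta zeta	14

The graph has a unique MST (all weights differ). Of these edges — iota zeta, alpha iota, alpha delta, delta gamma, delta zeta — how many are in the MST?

Kruskal: consider edges lightest-first.
alpha delta (1): add — endpoints in different components.
gamma zeta (6): add — endpoints in different components.
delta gamma (8): add — endpoints in different components.
alpha iota (9): add — endpoints in different components.
MST edge set: {alpha delta, gamma zeta, delta gamma, alpha iota}.
Of the listed edges, {alpha iota, alpha delta, delta gamma} are in the MST → 3.

3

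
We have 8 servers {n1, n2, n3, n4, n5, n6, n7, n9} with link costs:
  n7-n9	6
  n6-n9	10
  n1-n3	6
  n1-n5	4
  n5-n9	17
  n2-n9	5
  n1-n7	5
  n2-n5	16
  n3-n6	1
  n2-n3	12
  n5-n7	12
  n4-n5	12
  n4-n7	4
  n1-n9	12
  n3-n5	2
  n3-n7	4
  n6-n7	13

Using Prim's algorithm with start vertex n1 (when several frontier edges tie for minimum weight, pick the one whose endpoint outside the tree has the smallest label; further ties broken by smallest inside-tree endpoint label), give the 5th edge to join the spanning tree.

Grow the tree from n1 using Prim:
Step 1: cheapest edge leaving the tree is n1-n5 (4); add n5.
Step 2: cheapest edge leaving the tree is n3-n5 (2); add n3.
Step 3: cheapest edge leaving the tree is n3-n6 (1); add n6.
Step 4: cheapest edge leaving the tree is n3-n7 (4); add n7.
Step 5: cheapest edge leaving the tree is n4-n7 (4); add n4.
Step 6: cheapest edge leaving the tree is n7-n9 (6); add n9.
Step 7: cheapest edge leaving the tree is n2-n9 (5); add n2.
The 5th edge added is n4-n7.

n4-n7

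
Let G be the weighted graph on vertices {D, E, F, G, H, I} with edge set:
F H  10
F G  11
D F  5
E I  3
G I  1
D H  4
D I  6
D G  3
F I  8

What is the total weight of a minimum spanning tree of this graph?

16

Prim, starting at D.
Step 1: frontier [D G 3, D H 4, D F 5, D I 6] → take D G (3); add G.
Step 2: frontier [D H 4, D F 5, D I 6, G I 1, F G 11] → take G I (1); add I.
Step 3: frontier [D H 4, D F 5, F G 11, E I 3, F I 8] → take E I (3); add E.
Step 4: frontier [D H 4, D F 5, F G 11, F I 8] → take D H (4); add H.
Step 5: frontier [D F 5, F G 11, F H 10, F I 8] → take D F (5); add F.
MST edges: D G, G I, E I, D H, D F; total weight 3+1+3+4+5 = 16.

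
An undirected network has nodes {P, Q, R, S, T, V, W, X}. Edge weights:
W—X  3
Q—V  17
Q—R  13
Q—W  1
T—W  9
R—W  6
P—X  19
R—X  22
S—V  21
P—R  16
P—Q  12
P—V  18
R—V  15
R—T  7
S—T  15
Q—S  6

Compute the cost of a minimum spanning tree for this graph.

50

Prim's algorithm from V:
Step 1: cheapest edge leaving the tree is R—V (15); add R.
Step 2: cheapest edge leaving the tree is R—W (6); add W.
Step 3: cheapest edge leaving the tree is Q—W (1); add Q.
Step 4: cheapest edge leaving the tree is W—X (3); add X.
Step 5: cheapest edge leaving the tree is Q—S (6); add S.
Step 6: cheapest edge leaving the tree is R—T (7); add T.
Step 7: cheapest edge leaving the tree is P—Q (12); add P.
MST edges: R—V, R—W, Q—W, W—X, Q—S, R—T, P—Q; total weight 15+6+1+3+6+7+12 = 50.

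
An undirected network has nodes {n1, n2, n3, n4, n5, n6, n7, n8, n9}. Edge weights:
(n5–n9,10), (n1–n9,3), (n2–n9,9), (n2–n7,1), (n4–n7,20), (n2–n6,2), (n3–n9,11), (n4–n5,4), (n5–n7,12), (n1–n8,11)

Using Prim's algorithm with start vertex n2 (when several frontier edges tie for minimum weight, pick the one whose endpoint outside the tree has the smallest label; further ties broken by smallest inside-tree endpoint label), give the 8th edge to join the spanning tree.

Prim's algorithm from n2:
Step 1: cheapest edge leaving the tree is n2–n7 (1); add n7.
Step 2: cheapest edge leaving the tree is n2–n6 (2); add n6.
Step 3: cheapest edge leaving the tree is n2–n9 (9); add n9.
Step 4: cheapest edge leaving the tree is n1–n9 (3); add n1.
Step 5: cheapest edge leaving the tree is n5–n9 (10); add n5.
Step 6: cheapest edge leaving the tree is n4–n5 (4); add n4.
Step 7: cheapest edge leaving the tree is n3–n9 (11); add n3.
Step 8: cheapest edge leaving the tree is n1–n8 (11); add n8.
The 8th edge added is n1–n8.

n1-n8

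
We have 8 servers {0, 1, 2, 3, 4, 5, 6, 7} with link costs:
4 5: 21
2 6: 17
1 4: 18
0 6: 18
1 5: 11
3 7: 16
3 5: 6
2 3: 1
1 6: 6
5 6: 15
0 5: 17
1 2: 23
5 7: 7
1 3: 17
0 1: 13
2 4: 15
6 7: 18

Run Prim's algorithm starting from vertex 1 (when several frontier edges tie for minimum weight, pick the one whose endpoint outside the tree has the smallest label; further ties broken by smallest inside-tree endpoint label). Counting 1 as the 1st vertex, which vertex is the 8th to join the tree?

4

Prim's algorithm from 1:
Step 1: cheapest edge leaving the tree is 1 6 (6); add 6.
Step 2: cheapest edge leaving the tree is 1 5 (11); add 5.
Step 3: cheapest edge leaving the tree is 3 5 (6); add 3.
Step 4: cheapest edge leaving the tree is 2 3 (1); add 2.
Step 5: cheapest edge leaving the tree is 5 7 (7); add 7.
Step 6: cheapest edge leaving the tree is 0 1 (13); add 0.
Step 7: cheapest edge leaving the tree is 2 4 (15); add 4.
Vertex order: 1, 6, 5, 3, 2, 7, 0, 4. The 8th vertex is 4.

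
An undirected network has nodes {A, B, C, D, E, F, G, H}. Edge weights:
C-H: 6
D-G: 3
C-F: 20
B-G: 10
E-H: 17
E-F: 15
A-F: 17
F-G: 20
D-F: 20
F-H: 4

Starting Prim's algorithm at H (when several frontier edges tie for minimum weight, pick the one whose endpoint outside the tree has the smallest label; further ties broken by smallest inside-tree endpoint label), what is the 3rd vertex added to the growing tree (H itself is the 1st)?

Prim, starting at H.
Step 1: frontier [F-H 4, C-H 6, E-H 17] → take F-H (4); add F.
Step 2: frontier [E-F 15, A-F 17, C-F 20, D-F 20, F-G 20, C-H 6, E-H 17] → take C-H (6); add C.
Step 3: frontier [E-F 15, A-F 17, D-F 20, F-G 20, E-H 17] → take E-F (15); add E.
Step 4: frontier [A-F 17, D-F 20, F-G 20] → take A-F (17); add A.
Step 5: frontier [D-F 20, F-G 20] → take D-F (20); add D.
Step 6: frontier [D-G 3, F-G 20] → take D-G (3); add G.
Step 7: frontier [B-G 10] → take B-G (10); add B.
Vertex order: H, F, C, E, A, D, G, B. The 3rd vertex is C.

C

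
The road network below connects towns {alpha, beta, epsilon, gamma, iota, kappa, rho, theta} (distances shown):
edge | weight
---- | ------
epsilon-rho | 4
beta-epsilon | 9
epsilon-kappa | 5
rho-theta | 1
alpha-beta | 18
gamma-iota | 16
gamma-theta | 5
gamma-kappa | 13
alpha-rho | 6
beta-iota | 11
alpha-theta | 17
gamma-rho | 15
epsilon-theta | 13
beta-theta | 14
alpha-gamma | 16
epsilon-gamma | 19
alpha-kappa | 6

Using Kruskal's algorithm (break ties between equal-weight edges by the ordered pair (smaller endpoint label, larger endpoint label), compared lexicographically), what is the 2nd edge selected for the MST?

epsilon-rho

Kruskal: consider edges lightest-first.
rho-theta (1): add — endpoints in different components.
epsilon-rho (4): add — endpoints in different components.
epsilon-kappa (5): add — endpoints in different components.
gamma-theta (5): add — endpoints in different components.
alpha-kappa (6): add — endpoints in different components.
alpha-rho (6): skip — rho and alpha already connected.
beta-epsilon (9): add — endpoints in different components.
beta-iota (11): add — endpoints in different components.
The 2nd edge added is epsilon-rho.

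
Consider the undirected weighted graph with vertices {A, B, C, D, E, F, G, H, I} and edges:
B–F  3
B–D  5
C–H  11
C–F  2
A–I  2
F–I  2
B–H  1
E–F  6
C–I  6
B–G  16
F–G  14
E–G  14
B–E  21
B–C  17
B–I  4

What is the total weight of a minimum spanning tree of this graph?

Prim, starting at H.
Step 1: cheapest edge leaving the tree is B–H (1); add B.
Step 2: cheapest edge leaving the tree is B–F (3); add F.
Step 3: cheapest edge leaving the tree is C–F (2); add C.
Step 4: cheapest edge leaving the tree is F–I (2); add I.
Step 5: cheapest edge leaving the tree is A–I (2); add A.
Step 6: cheapest edge leaving the tree is B–D (5); add D.
Step 7: cheapest edge leaving the tree is E–F (6); add E.
Step 8: cheapest edge leaving the tree is E–G (14); add G.
MST edges: B–H, B–F, C–F, F–I, A–I, B–D, E–F, E–G; total weight 1+3+2+2+2+5+6+14 = 35.

35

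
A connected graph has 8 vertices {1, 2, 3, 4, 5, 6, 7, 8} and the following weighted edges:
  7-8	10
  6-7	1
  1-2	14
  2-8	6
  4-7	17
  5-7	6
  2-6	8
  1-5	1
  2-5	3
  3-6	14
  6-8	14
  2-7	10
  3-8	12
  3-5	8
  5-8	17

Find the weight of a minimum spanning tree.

42

Sort edges by weight, then run Kruskal:
1-5 (1): add — endpoints in different components.
6-7 (1): add — endpoints in different components.
2-5 (3): add — endpoints in different components.
2-8 (6): add — endpoints in different components.
5-7 (6): add — endpoints in different components.
2-6 (8): skip — 2 and 6 already connected.
3-5 (8): add — endpoints in different components.
2-7 (10): skip — 2 and 7 already connected.
7-8 (10): skip — 7 and 8 already connected.
3-8 (12): skip — 3 and 8 already connected.
1-2 (14): skip — 1 and 2 already connected.
3-6 (14): skip — 3 and 6 already connected.
6-8 (14): skip — 6 and 8 already connected.
4-7 (17): add — endpoints in different components.
MST edges: 1-5, 6-7, 2-5, 2-8, 5-7, 3-5, 4-7; total weight 1+1+3+6+6+8+17 = 42.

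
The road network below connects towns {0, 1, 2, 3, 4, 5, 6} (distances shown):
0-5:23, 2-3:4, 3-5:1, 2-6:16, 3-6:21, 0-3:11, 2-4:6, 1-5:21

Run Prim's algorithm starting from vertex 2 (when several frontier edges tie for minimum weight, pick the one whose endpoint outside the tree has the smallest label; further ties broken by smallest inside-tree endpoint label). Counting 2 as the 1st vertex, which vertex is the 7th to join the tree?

1

Grow the tree from 2 using Prim:
Step 1: cheapest edge leaving the tree is 2-3 (4); add 3.
Step 2: cheapest edge leaving the tree is 3-5 (1); add 5.
Step 3: cheapest edge leaving the tree is 2-4 (6); add 4.
Step 4: cheapest edge leaving the tree is 0-3 (11); add 0.
Step 5: cheapest edge leaving the tree is 2-6 (16); add 6.
Step 6: cheapest edge leaving the tree is 1-5 (21); add 1.
Vertex order: 2, 3, 5, 4, 0, 6, 1. The 7th vertex is 1.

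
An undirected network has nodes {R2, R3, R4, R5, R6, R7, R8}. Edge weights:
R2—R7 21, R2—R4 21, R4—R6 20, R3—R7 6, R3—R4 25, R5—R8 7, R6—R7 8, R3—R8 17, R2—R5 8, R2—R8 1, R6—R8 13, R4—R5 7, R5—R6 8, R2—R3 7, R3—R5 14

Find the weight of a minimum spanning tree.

36

Kruskal: consider edges lightest-first.
R2—R8 (1): add. Components now {R3} {R5} {R6} {R2,R8} {R7} {R4}
R3—R7 (6): add. Components now {R3,R7} {R5} {R6} {R2,R8} {R4}
R2—R3 (7): add. Components now {R2,R3,R7,R8} {R5} {R6} {R4}
R4—R5 (7): add. Components now {R2,R3,R7,R8} {R4,R5} {R6}
R5—R8 (7): add. Components now {R2,R3,R4,R5,R7,R8} {R6}
R2—R5 (8): skip — R5 and R2 already connected.
R5—R6 (8): add. Components now {R2,R3,R4,R5,R6,R7,R8}
MST edges: R2—R8, R3—R7, R2—R3, R4—R5, R5—R8, R5—R6; total weight 1+6+7+7+7+8 = 36.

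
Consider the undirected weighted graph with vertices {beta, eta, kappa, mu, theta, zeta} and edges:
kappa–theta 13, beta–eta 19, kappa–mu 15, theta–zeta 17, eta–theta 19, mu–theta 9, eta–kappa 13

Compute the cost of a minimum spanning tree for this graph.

Sort edges by weight, then run Kruskal:
mu–theta (9): add. Components now {eta} {mu,theta} {beta} {zeta} {kappa}
eta–kappa (13): add. Components now {eta,kappa} {mu,theta} {beta} {zeta}
kappa–theta (13): add. Components now {eta,kappa,mu,theta} {beta} {zeta}
kappa–mu (15): skip — mu and kappa already connected.
theta–zeta (17): add. Components now {eta,kappa,mu,theta,zeta} {beta}
beta–eta (19): add. Components now {beta,eta,kappa,mu,theta,zeta}
MST edges: mu–theta, eta–kappa, kappa–theta, theta–zeta, beta–eta; total weight 9+13+13+17+19 = 71.

71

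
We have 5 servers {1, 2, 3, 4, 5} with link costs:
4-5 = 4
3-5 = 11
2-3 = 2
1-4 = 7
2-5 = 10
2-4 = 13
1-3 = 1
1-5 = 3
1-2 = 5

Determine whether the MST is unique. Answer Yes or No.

Yes

Kruskal: consider edges lightest-first.
1-3 (1): add. Components now {1,3} {2} {4} {5}
2-3 (2): add. Components now {1,2,3} {4} {5}
1-5 (3): add. Components now {1,2,3,5} {4}
4-5 (4): add. Components now {1,2,3,4,5}
Every non-tree edge has weight strictly greater than the heaviest edge on the tree path between its endpoints, so the MST is unique.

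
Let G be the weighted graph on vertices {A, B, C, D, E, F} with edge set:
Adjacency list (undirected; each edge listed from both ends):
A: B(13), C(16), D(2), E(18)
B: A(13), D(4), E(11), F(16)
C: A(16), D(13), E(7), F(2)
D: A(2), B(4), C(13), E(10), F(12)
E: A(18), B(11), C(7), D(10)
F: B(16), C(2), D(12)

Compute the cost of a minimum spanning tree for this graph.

25

Grow the tree from D using Prim:
Step 1: frontier [A–D 2, B–D 4, D–E 10, D–F 12, C–D 13] → take A–D (2); add A.
Step 2: frontier [A–B 13, A–C 16, A–E 18, B–D 4, D–E 10, D–F 12, C–D 13] → take B–D (4); add B.
Step 3: frontier [A–C 16, A–E 18, B–E 11, B–F 16, D–E 10, D–F 12, C–D 13] → take D–E (10); add E.
Step 4: frontier [A–C 16, B–F 16, D–F 12, C–D 13, C–E 7] → take C–E (7); add C.
Step 5: frontier [B–F 16, C–F 2, D–F 12] → take C–F (2); add F.
MST edges: A–D, B–D, D–E, C–E, C–F; total weight 2+4+10+7+2 = 25.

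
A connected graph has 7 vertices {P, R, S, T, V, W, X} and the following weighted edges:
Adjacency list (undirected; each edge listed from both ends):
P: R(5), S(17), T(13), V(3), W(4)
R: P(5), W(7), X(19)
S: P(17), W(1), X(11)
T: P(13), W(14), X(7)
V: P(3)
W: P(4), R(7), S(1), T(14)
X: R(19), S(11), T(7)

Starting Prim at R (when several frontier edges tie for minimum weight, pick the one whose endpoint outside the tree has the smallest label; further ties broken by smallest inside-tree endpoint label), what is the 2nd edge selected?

Prim's algorithm from R:
Step 1: cheapest edge leaving the tree is P—R (5); add P.
Step 2: cheapest edge leaving the tree is P—V (3); add V.
Step 3: cheapest edge leaving the tree is P—W (4); add W.
Step 4: cheapest edge leaving the tree is S—W (1); add S.
Step 5: cheapest edge leaving the tree is S—X (11); add X.
Step 6: cheapest edge leaving the tree is T—X (7); add T.
The 2nd edge added is P—V.

P-V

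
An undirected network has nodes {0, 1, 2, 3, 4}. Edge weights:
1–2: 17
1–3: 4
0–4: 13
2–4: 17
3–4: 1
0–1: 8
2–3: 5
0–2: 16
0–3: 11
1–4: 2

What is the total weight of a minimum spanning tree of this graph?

Grow the tree from 4 using Prim:
Step 1: frontier [3–4 1, 1–4 2, 0–4 13, 2–4 17] → take 3–4 (1); add 3.
Step 2: frontier [1–3 4, 2–3 5, 0–3 11, 1–4 2, 0–4 13, 2–4 17] → take 1–4 (2); add 1.
Step 3: frontier [0–1 8, 1–2 17, 2–3 5, 0–3 11, 0–4 13, 2–4 17] → take 2–3 (5); add 2.
Step 4: frontier [0–1 8, 0–2 16, 0–3 11, 0–4 13] → take 0–1 (8); add 0.
MST edges: 3–4, 1–4, 2–3, 0–1; total weight 1+2+5+8 = 16.

16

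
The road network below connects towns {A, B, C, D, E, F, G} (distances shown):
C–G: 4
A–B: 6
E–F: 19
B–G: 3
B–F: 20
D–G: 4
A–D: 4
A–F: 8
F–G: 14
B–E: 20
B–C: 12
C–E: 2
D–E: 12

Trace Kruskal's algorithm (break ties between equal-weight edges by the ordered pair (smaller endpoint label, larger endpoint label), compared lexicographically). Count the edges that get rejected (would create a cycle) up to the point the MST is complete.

1

Sort edges by weight, then run Kruskal:
C–E (2): add — endpoints in different components.
B–G (3): add — endpoints in different components.
A–D (4): add — endpoints in different components.
C–G (4): add — endpoints in different components.
D–G (4): add — endpoints in different components.
A–B (6): skip — A and B already connected.
A–F (8): add — endpoints in different components.
Edges rejected before the tree was complete: 1.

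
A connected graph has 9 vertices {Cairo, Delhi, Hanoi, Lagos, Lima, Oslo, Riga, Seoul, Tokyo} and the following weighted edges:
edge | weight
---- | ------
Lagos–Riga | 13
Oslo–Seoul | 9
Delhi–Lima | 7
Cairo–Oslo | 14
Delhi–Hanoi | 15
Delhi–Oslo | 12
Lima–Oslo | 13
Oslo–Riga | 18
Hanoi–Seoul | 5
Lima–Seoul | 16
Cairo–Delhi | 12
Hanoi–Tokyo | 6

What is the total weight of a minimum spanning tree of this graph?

Grow the tree from Delhi using Prim:
Step 1: cheapest edge leaving the tree is Delhi–Lima (7); add Lima.
Step 2: cheapest edge leaving the tree is Cairo–Delhi (12); add Cairo.
Step 3: cheapest edge leaving the tree is Delhi–Oslo (12); add Oslo.
Step 4: cheapest edge leaving the tree is Oslo–Seoul (9); add Seoul.
Step 5: cheapest edge leaving the tree is Hanoi–Seoul (5); add Hanoi.
Step 6: cheapest edge leaving the tree is Hanoi–Tokyo (6); add Tokyo.
Step 7: cheapest edge leaving the tree is Oslo–Riga (18); add Riga.
Step 8: cheapest edge leaving the tree is Lagos–Riga (13); add Lagos.
MST edges: Delhi–Lima, Cairo–Delhi, Delhi–Oslo, Oslo–Seoul, Hanoi–Seoul, Hanoi–Tokyo, Oslo–Riga, Lagos–Riga; total weight 7+12+12+9+5+6+18+13 = 82.

82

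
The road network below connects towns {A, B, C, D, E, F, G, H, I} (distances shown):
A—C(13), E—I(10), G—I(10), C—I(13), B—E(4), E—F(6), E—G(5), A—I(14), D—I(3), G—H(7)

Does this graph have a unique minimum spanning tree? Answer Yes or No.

Kruskal: consider edges lightest-first.
D—I (3): add — endpoints in different components.
B—E (4): add — endpoints in different components.
E—G (5): add — endpoints in different components.
E—F (6): add — endpoints in different components.
G—H (7): add — endpoints in different components.
E—I (10): add — endpoints in different components.
G—I (10): skip — G and I already connected.
A—C (13): add — endpoints in different components.
C—I (13): add — endpoints in different components.
Non-tree edge G—I has weight 10, equal to the heaviest edge on its tree cycle — swapping gives another MST of the same weight. Not unique.

No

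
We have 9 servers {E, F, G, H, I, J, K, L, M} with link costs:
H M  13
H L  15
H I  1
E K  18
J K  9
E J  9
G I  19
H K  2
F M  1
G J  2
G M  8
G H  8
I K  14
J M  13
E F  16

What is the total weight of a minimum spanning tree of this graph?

Prim, starting at L.
Step 1: cheapest edge leaving the tree is H L (15); add H.
Step 2: cheapest edge leaving the tree is H I (1); add I.
Step 3: cheapest edge leaving the tree is H K (2); add K.
Step 4: cheapest edge leaving the tree is G H (8); add G.
Step 5: cheapest edge leaving the tree is G J (2); add J.
Step 6: cheapest edge leaving the tree is G M (8); add M.
Step 7: cheapest edge leaving the tree is F M (1); add F.
Step 8: cheapest edge leaving the tree is E J (9); add E.
MST edges: H L, H I, H K, G H, G J, G M, F M, E J; total weight 15+1+2+8+2+8+1+9 = 46.

46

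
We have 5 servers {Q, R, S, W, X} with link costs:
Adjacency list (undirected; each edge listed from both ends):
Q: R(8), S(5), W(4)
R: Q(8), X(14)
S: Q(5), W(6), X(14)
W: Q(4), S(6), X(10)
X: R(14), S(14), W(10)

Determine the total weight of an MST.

27

Sort edges by weight, then run Kruskal:
Q—W (4): add. Components now {R} {Q,W} {S} {X}
Q—S (5): add. Components now {R} {Q,S,W} {X}
S—W (6): skip — W and S already connected.
Q—R (8): add. Components now {Q,R,S,W} {X}
W—X (10): add. Components now {Q,R,S,W,X}
MST edges: Q—W, Q—S, Q—R, W—X; total weight 4+5+8+10 = 27.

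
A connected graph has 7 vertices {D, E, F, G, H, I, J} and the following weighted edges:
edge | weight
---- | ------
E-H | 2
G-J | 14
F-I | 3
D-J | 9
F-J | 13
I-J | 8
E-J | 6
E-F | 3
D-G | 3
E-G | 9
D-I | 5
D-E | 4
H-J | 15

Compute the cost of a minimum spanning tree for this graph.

21

Grow the tree from G using Prim:
Step 1: cheapest edge leaving the tree is D-G (3); add D.
Step 2: cheapest edge leaving the tree is D-E (4); add E.
Step 3: cheapest edge leaving the tree is E-H (2); add H.
Step 4: cheapest edge leaving the tree is E-F (3); add F.
Step 5: cheapest edge leaving the tree is F-I (3); add I.
Step 6: cheapest edge leaving the tree is E-J (6); add J.
MST edges: D-G, D-E, E-H, E-F, F-I, E-J; total weight 3+4+2+3+3+6 = 21.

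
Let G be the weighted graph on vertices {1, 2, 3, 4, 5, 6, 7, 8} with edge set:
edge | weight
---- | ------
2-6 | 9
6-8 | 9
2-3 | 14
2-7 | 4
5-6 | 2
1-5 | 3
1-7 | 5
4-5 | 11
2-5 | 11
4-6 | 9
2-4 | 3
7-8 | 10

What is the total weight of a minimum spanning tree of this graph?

Prim's algorithm from 8:
Step 1: cheapest edge leaving the tree is 6-8 (9); add 6.
Step 2: cheapest edge leaving the tree is 5-6 (2); add 5.
Step 3: cheapest edge leaving the tree is 1-5 (3); add 1.
Step 4: cheapest edge leaving the tree is 1-7 (5); add 7.
Step 5: cheapest edge leaving the tree is 2-7 (4); add 2.
Step 6: cheapest edge leaving the tree is 2-4 (3); add 4.
Step 7: cheapest edge leaving the tree is 2-3 (14); add 3.
MST edges: 6-8, 5-6, 1-5, 1-7, 2-7, 2-4, 2-3; total weight 9+2+3+5+4+3+14 = 40.

40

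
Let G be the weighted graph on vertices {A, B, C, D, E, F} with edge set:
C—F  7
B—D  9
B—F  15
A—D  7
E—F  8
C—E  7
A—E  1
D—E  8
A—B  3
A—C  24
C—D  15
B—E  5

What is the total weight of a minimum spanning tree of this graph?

Sort edges by weight, then run Kruskal:
A—E (1): add — endpoints in different components.
A—B (3): add — endpoints in different components.
B—E (5): skip — B and E already connected.
A—D (7): add — endpoints in different components.
C—E (7): add — endpoints in different components.
C—F (7): add — endpoints in different components.
MST edges: A—E, A—B, A—D, C—E, C—F; total weight 1+3+7+7+7 = 25.

25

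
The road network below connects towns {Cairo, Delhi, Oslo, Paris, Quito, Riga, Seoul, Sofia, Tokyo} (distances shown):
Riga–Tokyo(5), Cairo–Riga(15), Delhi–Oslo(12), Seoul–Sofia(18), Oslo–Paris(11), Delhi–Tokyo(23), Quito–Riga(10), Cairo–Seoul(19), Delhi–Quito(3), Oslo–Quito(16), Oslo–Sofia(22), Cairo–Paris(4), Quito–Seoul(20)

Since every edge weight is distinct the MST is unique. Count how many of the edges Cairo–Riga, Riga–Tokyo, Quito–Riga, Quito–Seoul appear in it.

Kruskal: consider edges lightest-first.
Delhi–Quito (3): add — endpoints in different components.
Cairo–Paris (4): add — endpoints in different components.
Riga–Tokyo (5): add — endpoints in different components.
Quito–Riga (10): add — endpoints in different components.
Oslo–Paris (11): add — endpoints in different components.
Delhi–Oslo (12): add — endpoints in different components.
Cairo–Riga (15): skip — Cairo and Riga already connected.
Oslo–Quito (16): skip — Quito and Oslo already connected.
Seoul–Sofia (18): add — endpoints in different components.
Cairo–Seoul (19): add — endpoints in different components.
MST edge set: {Delhi–Quito, Cairo–Paris, Riga–Tokyo, Quito–Riga, Oslo–Paris, Delhi–Oslo, Seoul–Sofia, Cairo–Seoul}.
Of the listed edges, {Riga–Tokyo, Quito–Riga} are in the MST → 2.

2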